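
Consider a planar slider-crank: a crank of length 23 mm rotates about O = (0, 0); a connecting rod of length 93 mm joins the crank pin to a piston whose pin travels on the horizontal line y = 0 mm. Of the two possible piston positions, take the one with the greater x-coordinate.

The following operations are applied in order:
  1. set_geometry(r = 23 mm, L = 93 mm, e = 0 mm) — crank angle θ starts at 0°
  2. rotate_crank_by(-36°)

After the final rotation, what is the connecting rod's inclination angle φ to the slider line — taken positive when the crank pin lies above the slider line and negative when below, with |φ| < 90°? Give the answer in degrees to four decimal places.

set_geometry: r = 23 mm, L = 93 mm, e = 0 mm; θ ← 0°
rotate_crank_by(-36°): θ ← 0° -36° = -36°
crank pin P = (r cos θ, r sin θ) = (18.607391, -13.519061)
h = r sin θ − e = -13.519061 − 0 = -13.519061
sin φ = h / L = -13.519061 / 93 = -0.14536625
φ = arcsin(-0.14536625) = -8.358488°

-8.3585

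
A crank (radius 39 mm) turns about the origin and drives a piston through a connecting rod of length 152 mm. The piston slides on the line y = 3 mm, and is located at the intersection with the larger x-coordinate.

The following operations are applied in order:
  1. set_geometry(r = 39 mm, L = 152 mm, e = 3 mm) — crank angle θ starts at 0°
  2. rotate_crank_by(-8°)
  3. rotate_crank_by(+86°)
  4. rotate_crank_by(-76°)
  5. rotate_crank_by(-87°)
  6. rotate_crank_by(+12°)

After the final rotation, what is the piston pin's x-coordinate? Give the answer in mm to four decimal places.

157.9639

set_geometry: r = 39 mm, L = 152 mm, e = 3 mm; θ ← 0°
rotate_crank_by(-8°): θ ← 0° -8° = -8°
rotate_crank_by(+86°): θ ← -8° +86° = 78°
rotate_crank_by(-76°): θ ← 78° -76° = 2°
rotate_crank_by(-87°): θ ← 2° -87° = -85°
rotate_crank_by(+12°): θ ← -85° +12° = -73°
crank pin P = (r cos θ, r sin θ) = (11.402496, -37.295885)
h = r sin θ − e = -37.295885 − 3 = -40.295885
x = r cos θ + √(L² − h²) = 11.402496 + √(23104.0 − 1623.7584) = 11.402496 + 146.561392 = 157.963888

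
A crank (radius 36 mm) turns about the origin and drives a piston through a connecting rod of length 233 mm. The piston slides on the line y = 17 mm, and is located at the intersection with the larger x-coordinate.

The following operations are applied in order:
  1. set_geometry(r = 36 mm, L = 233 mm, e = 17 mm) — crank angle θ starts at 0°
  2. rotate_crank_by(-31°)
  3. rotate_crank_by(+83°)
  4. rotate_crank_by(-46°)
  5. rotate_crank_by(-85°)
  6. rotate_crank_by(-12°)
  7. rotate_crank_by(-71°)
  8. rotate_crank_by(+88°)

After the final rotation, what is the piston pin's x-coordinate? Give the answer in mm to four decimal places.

237.1362

set_geometry: r = 36 mm, L = 233 mm, e = 17 mm; θ ← 0°
rotate_crank_by(-31°): θ ← 0° -31° = -31°
rotate_crank_by(+83°): θ ← -31° +83° = 52°
rotate_crank_by(-46°): θ ← 52° -46° = 6°
rotate_crank_by(-85°): θ ← 6° -85° = -79°
rotate_crank_by(-12°): θ ← -79° -12° = -91°
rotate_crank_by(-71°): θ ← -91° -71° = -162°
rotate_crank_by(+88°): θ ← -162° +88° = -74°
crank pin P = (r cos θ, r sin θ) = (9.922945, -34.605421)
h = r sin θ − e = -34.605421 − 17 = -51.605421
x = r cos θ + √(L² − h²) = 9.922945 + √(54289.0 − 2663.1195) = 9.922945 + 227.213293 = 237.136238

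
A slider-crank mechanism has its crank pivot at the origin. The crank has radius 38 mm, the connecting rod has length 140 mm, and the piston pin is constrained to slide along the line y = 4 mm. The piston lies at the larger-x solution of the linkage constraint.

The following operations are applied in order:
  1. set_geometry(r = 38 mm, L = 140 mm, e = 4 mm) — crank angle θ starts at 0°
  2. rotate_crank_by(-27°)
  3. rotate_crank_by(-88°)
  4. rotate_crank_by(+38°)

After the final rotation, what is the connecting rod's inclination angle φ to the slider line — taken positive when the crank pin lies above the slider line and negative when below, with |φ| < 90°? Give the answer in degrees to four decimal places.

-17.0402

set_geometry: r = 38 mm, L = 140 mm, e = 4 mm; θ ← 0°
rotate_crank_by(-27°): θ ← 0° -27° = -27°
rotate_crank_by(-88°): θ ← -27° -88° = -115°
rotate_crank_by(+38°): θ ← -115° +38° = -77°
crank pin P = (r cos θ, r sin θ) = (8.548140, -37.026062)
h = r sin θ − e = -37.026062 − 4 = -41.026062
sin φ = h / L = -41.026062 / 140 = -0.29304330
φ = arcsin(-0.29304330) = -17.040242°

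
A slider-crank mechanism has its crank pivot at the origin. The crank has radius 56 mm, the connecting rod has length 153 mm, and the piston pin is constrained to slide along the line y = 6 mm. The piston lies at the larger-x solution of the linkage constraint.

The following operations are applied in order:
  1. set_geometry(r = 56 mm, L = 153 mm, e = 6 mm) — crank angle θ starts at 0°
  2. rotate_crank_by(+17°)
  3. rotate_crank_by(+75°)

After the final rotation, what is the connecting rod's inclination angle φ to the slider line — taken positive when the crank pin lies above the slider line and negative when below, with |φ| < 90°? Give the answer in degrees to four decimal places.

set_geometry: r = 56 mm, L = 153 mm, e = 6 mm; θ ← 0°
rotate_crank_by(+17°): θ ← 0° +17° = 17°
rotate_crank_by(+75°): θ ← 17° +75° = 92°
crank pin P = (r cos θ, r sin θ) = (-1.954372, 55.965886)
h = r sin θ − e = 55.965886 − 6 = 49.965886
sin φ = h / L = 49.965886 / 153 = 0.32657442
φ = arcsin(0.32657442) = 19.060988°

19.0610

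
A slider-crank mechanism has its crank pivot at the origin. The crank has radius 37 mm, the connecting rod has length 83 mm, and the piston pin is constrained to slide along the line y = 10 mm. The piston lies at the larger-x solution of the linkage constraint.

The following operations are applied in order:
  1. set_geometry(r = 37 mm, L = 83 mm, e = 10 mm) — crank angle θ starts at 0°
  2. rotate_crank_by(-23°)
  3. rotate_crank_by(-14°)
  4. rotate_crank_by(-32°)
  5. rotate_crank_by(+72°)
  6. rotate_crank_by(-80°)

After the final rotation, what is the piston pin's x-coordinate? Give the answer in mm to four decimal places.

set_geometry: r = 37 mm, L = 83 mm, e = 10 mm; θ ← 0°
rotate_crank_by(-23°): θ ← 0° -23° = -23°
rotate_crank_by(-14°): θ ← -23° -14° = -37°
rotate_crank_by(-32°): θ ← -37° -32° = -69°
rotate_crank_by(+72°): θ ← -69° +72° = 3°
rotate_crank_by(-80°): θ ← 3° -80° = -77°
crank pin P = (r cos θ, r sin θ) = (8.323189, -36.051692)
h = r sin θ − e = -36.051692 − 10 = -46.051692
x = r cos θ + √(L² − h²) = 8.323189 + √(6889.0 − 2120.7584) = 8.323189 + 69.052456 = 77.375645

77.3756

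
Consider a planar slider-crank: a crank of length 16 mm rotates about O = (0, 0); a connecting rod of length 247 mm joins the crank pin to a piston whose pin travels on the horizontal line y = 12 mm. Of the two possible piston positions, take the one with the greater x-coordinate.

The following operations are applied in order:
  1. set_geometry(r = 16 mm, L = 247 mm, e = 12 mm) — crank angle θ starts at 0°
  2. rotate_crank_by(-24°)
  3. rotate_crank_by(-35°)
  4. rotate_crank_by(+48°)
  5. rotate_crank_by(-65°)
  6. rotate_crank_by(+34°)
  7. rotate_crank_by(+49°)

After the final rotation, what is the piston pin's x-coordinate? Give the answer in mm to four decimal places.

set_geometry: r = 16 mm, L = 247 mm, e = 12 mm; θ ← 0°
rotate_crank_by(-24°): θ ← 0° -24° = -24°
rotate_crank_by(-35°): θ ← -24° -35° = -59°
rotate_crank_by(+48°): θ ← -59° +48° = -11°
rotate_crank_by(-65°): θ ← -11° -65° = -76°
rotate_crank_by(+34°): θ ← -76° +34° = -42°
rotate_crank_by(+49°): θ ← -42° +49° = 7°
crank pin P = (r cos θ, r sin θ) = (15.880738, 1.949909)
h = r sin θ − e = 1.949909 − 12 = -10.050091
x = r cos θ + √(L² − h²) = 15.880738 + √(61009.0 − 101.0043) = 15.880738 + 246.795453 = 262.676192

262.6762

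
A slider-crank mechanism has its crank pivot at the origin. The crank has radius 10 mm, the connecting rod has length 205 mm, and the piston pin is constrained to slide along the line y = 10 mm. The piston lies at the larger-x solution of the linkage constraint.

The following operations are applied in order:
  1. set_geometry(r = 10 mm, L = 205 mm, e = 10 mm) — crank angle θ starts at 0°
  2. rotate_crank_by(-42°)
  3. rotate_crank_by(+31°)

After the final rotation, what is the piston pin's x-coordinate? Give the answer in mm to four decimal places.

set_geometry: r = 10 mm, L = 205 mm, e = 10 mm; θ ← 0°
rotate_crank_by(-42°): θ ← 0° -42° = -42°
rotate_crank_by(+31°): θ ← -42° +31° = -11°
crank pin P = (r cos θ, r sin θ) = (9.816272, -1.908090)
h = r sin θ − e = -1.908090 − 10 = -11.908090
x = r cos θ + √(L² − h²) = 9.816272 + √(42025.0 − 141.8026) = 9.816272 + 204.653848 = 214.470120

214.4701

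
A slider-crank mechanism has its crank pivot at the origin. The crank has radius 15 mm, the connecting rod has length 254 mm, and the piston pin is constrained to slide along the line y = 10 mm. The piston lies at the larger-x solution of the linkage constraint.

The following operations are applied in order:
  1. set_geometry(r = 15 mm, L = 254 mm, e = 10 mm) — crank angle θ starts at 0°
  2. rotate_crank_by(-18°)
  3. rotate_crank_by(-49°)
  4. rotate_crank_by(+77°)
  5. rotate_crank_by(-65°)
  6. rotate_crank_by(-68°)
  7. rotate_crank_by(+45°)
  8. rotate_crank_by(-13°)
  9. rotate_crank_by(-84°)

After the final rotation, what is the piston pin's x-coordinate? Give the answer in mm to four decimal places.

238.8053

set_geometry: r = 15 mm, L = 254 mm, e = 10 mm; θ ← 0°
rotate_crank_by(-18°): θ ← 0° -18° = -18°
rotate_crank_by(-49°): θ ← -18° -49° = -67°
rotate_crank_by(+77°): θ ← -67° +77° = 10°
rotate_crank_by(-65°): θ ← 10° -65° = -55°
rotate_crank_by(-68°): θ ← -55° -68° = -123°
rotate_crank_by(+45°): θ ← -123° +45° = -78°
rotate_crank_by(-13°): θ ← -78° -13° = -91°
rotate_crank_by(-84°): θ ← -91° -84° = -175°
crank pin P = (r cos θ, r sin θ) = (-14.942920, -1.307336)
h = r sin θ − e = -1.307336 − 10 = -11.307336
x = r cos θ + √(L² − h²) = -14.942920 + √(64516.0 − 127.8559) = -14.942920 + 253.748190 = 238.805270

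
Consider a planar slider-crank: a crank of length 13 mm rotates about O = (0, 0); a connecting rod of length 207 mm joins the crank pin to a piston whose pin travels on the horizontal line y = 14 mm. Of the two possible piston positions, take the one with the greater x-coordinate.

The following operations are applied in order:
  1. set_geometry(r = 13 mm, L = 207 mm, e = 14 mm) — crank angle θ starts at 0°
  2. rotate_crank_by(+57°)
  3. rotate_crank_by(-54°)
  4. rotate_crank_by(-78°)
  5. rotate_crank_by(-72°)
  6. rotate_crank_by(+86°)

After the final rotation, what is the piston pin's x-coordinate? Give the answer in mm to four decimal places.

set_geometry: r = 13 mm, L = 207 mm, e = 14 mm; θ ← 0°
rotate_crank_by(+57°): θ ← 0° +57° = 57°
rotate_crank_by(-54°): θ ← 57° -54° = 3°
rotate_crank_by(-78°): θ ← 3° -78° = -75°
rotate_crank_by(-72°): θ ← -75° -72° = -147°
rotate_crank_by(+86°): θ ← -147° +86° = -61°
crank pin P = (r cos θ, r sin θ) = (6.302525, -11.370056)
h = r sin θ − e = -11.370056 − 14 = -25.370056
x = r cos θ + √(L² − h²) = 6.302525 + √(42849.0 − 643.6398) = 6.302525 + 205.439432 = 211.741957

211.7420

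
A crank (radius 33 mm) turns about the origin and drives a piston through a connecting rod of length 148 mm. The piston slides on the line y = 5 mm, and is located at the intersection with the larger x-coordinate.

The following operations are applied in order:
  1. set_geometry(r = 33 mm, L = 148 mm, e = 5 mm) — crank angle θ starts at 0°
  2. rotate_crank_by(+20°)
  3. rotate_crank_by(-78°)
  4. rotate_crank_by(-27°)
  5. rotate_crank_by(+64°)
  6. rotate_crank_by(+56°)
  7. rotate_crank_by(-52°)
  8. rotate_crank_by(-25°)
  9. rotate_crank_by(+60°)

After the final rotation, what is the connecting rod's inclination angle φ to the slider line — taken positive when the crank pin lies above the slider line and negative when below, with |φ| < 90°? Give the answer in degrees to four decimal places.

2.0126

set_geometry: r = 33 mm, L = 148 mm, e = 5 mm; θ ← 0°
rotate_crank_by(+20°): θ ← 0° +20° = 20°
rotate_crank_by(-78°): θ ← 20° -78° = -58°
rotate_crank_by(-27°): θ ← -58° -27° = -85°
rotate_crank_by(+64°): θ ← -85° +64° = -21°
rotate_crank_by(+56°): θ ← -21° +56° = 35°
rotate_crank_by(-52°): θ ← 35° -52° = -17°
rotate_crank_by(-25°): θ ← -17° -25° = -42°
rotate_crank_by(+60°): θ ← -42° +60° = 18°
crank pin P = (r cos θ, r sin θ) = (31.384865, 10.197561)
h = r sin θ − e = 10.197561 − 5 = 5.197561
sin φ = h / L = 5.197561 / 148 = 0.03511865
φ = arcsin(0.03511865) = 2.012564°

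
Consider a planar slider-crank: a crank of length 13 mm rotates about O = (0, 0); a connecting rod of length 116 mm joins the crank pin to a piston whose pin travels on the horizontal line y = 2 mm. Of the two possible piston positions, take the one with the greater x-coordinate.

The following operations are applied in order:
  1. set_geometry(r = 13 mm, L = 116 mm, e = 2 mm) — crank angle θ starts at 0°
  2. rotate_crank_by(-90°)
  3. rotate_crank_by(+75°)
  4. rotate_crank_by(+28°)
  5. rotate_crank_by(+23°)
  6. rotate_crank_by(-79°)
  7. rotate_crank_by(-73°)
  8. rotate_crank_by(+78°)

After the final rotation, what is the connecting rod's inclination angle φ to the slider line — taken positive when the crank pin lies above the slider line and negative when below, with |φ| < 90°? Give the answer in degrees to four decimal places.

set_geometry: r = 13 mm, L = 116 mm, e = 2 mm; θ ← 0°
rotate_crank_by(-90°): θ ← 0° -90° = -90°
rotate_crank_by(+75°): θ ← -90° +75° = -15°
rotate_crank_by(+28°): θ ← -15° +28° = 13°
rotate_crank_by(+23°): θ ← 13° +23° = 36°
rotate_crank_by(-79°): θ ← 36° -79° = -43°
rotate_crank_by(-73°): θ ← -43° -73° = -116°
rotate_crank_by(+78°): θ ← -116° +78° = -38°
crank pin P = (r cos θ, r sin θ) = (10.244140, -8.003599)
h = r sin θ − e = -8.003599 − 2 = -10.003599
sin φ = h / L = -10.003599 / 116 = -0.08623792
φ = arcsin(-0.08623792) = -4.947214°

-4.9472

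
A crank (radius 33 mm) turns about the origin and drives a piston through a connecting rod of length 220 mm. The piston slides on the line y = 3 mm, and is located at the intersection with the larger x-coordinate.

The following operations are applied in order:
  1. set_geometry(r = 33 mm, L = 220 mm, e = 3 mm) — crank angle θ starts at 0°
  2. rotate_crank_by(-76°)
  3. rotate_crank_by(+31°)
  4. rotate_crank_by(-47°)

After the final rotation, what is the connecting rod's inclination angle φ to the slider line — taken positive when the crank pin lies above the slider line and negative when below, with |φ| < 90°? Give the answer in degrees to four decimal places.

-9.4127

set_geometry: r = 33 mm, L = 220 mm, e = 3 mm; θ ← 0°
rotate_crank_by(-76°): θ ← 0° -76° = -76°
rotate_crank_by(+31°): θ ← -76° +31° = -45°
rotate_crank_by(-47°): θ ← -45° -47° = -92°
crank pin P = (r cos θ, r sin θ) = (-1.151683, -32.979897)
h = r sin θ − e = -32.979897 − 3 = -35.979897
sin φ = h / L = -35.979897 / 220 = -0.16354499
φ = arcsin(-0.16354499) = -9.412720°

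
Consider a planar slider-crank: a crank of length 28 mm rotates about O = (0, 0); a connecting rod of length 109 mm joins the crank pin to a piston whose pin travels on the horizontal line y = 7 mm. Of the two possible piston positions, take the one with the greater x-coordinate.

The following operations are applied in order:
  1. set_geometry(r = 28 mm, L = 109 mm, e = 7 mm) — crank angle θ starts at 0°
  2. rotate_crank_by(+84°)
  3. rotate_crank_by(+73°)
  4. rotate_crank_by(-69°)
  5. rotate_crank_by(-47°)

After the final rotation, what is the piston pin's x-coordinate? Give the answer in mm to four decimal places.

129.5373

set_geometry: r = 28 mm, L = 109 mm, e = 7 mm; θ ← 0°
rotate_crank_by(+84°): θ ← 0° +84° = 84°
rotate_crank_by(+73°): θ ← 84° +73° = 157°
rotate_crank_by(-69°): θ ← 157° -69° = 88°
rotate_crank_by(-47°): θ ← 88° -47° = 41°
crank pin P = (r cos θ, r sin θ) = (21.131868, 18.369653)
h = r sin θ − e = 18.369653 − 7 = 11.369653
x = r cos θ + √(L² − h²) = 21.131868 + √(11881.0 − 129.2690) = 21.131868 + 108.405401 = 129.537269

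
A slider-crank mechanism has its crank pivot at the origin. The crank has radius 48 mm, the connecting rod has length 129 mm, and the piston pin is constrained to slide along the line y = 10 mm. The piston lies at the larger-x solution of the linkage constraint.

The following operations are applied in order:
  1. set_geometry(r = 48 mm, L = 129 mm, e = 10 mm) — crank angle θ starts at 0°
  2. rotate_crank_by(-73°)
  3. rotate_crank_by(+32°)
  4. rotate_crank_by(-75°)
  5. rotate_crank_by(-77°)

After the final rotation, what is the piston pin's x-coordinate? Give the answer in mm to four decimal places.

set_geometry: r = 48 mm, L = 129 mm, e = 10 mm; θ ← 0°
rotate_crank_by(-73°): θ ← 0° -73° = -73°
rotate_crank_by(+32°): θ ← -73° +32° = -41°
rotate_crank_by(-75°): θ ← -41° -75° = -116°
rotate_crank_by(-77°): θ ← -116° -77° = -193°
crank pin P = (r cos θ, r sin θ) = (-46.769763, 10.797651)
h = r sin θ − e = 10.797651 − 10 = 0.797651
x = r cos θ + √(L² − h²) = -46.769763 + √(16641.0 − 0.6362) = -46.769763 + 128.997534 = 82.227771

82.2278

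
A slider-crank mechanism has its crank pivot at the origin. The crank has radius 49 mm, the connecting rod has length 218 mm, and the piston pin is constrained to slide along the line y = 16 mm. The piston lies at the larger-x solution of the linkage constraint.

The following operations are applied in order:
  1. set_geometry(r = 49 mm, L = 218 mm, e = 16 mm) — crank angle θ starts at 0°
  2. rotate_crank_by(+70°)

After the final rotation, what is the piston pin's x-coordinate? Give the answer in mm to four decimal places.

232.6787

set_geometry: r = 49 mm, L = 218 mm, e = 16 mm; θ ← 0°
rotate_crank_by(+70°): θ ← 0° +70° = 70°
crank pin P = (r cos θ, r sin θ) = (16.758987, 46.044938)
h = r sin θ − e = 46.044938 − 16 = 30.044938
x = r cos θ + √(L² − h²) = 16.758987 + √(47524.0 − 902.6983) = 16.758987 + 215.919665 = 232.678652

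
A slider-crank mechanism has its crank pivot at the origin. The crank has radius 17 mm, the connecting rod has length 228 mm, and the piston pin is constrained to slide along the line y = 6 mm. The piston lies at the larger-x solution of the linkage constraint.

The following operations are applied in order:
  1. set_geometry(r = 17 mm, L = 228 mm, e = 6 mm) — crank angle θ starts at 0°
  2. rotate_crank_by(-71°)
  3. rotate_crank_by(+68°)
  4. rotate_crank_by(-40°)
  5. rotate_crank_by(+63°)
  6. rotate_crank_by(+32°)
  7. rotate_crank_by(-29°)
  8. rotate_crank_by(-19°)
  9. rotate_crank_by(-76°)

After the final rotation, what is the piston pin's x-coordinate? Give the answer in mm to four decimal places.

232.1731

set_geometry: r = 17 mm, L = 228 mm, e = 6 mm; θ ← 0°
rotate_crank_by(-71°): θ ← 0° -71° = -71°
rotate_crank_by(+68°): θ ← -71° +68° = -3°
rotate_crank_by(-40°): θ ← -3° -40° = -43°
rotate_crank_by(+63°): θ ← -43° +63° = 20°
rotate_crank_by(+32°): θ ← 20° +32° = 52°
rotate_crank_by(-29°): θ ← 52° -29° = 23°
rotate_crank_by(-19°): θ ← 23° -19° = 4°
rotate_crank_by(-76°): θ ← 4° -76° = -72°
crank pin P = (r cos θ, r sin θ) = (5.253289, -16.167961)
h = r sin θ − e = -16.167961 − 6 = -22.167961
x = r cos θ + √(L² − h²) = 5.253289 + √(51984.0 − 491.4185) = 5.253289 + 226.919769 = 232.173058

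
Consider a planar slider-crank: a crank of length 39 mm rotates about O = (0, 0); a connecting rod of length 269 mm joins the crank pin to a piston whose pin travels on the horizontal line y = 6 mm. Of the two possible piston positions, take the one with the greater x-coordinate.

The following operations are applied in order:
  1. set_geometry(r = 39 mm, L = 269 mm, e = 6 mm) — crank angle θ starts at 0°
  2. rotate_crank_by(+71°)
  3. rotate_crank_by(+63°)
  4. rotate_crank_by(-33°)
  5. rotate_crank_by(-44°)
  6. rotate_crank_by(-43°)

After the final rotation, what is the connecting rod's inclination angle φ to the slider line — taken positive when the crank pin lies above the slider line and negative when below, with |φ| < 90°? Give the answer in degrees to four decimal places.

0.7316

set_geometry: r = 39 mm, L = 269 mm, e = 6 mm; θ ← 0°
rotate_crank_by(+71°): θ ← 0° +71° = 71°
rotate_crank_by(+63°): θ ← 71° +63° = 134°
rotate_crank_by(-33°): θ ← 134° -33° = 101°
rotate_crank_by(-44°): θ ← 101° -44° = 57°
rotate_crank_by(-43°): θ ← 57° -43° = 14°
crank pin P = (r cos θ, r sin θ) = (37.841533, 9.434954)
h = r sin θ − e = 9.434954 − 6 = 3.434954
sin φ = h / L = 3.434954 / 269 = 0.01276935
φ = arcsin(0.01276935) = 0.731649°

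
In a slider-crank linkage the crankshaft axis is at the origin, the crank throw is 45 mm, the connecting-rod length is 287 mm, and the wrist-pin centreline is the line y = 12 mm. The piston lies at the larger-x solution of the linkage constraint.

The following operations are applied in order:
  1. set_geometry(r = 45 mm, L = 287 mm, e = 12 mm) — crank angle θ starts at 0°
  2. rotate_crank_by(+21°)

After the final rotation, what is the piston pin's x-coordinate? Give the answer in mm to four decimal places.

328.9815

set_geometry: r = 45 mm, L = 287 mm, e = 12 mm; θ ← 0°
rotate_crank_by(+21°): θ ← 0° +21° = 21°
crank pin P = (r cos θ, r sin θ) = (42.011119, 16.126558)
h = r sin θ − e = 16.126558 − 12 = 4.126558
x = r cos θ + √(L² − h²) = 42.011119 + √(82369.0 − 17.0285) = 42.011119 + 286.970332 = 328.981451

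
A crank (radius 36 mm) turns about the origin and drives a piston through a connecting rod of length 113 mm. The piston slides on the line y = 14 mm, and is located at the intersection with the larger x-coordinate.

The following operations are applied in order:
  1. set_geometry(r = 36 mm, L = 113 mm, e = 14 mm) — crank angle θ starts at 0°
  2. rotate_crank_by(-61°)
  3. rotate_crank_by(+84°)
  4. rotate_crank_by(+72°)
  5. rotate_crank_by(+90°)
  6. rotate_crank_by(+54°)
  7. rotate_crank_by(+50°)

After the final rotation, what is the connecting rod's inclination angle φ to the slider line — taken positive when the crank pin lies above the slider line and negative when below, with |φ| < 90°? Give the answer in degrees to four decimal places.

set_geometry: r = 36 mm, L = 113 mm, e = 14 mm; θ ← 0°
rotate_crank_by(-61°): θ ← 0° -61° = -61°
rotate_crank_by(+84°): θ ← -61° +84° = 23°
rotate_crank_by(+72°): θ ← 23° +72° = 95°
rotate_crank_by(+90°): θ ← 95° +90° = 185°
rotate_crank_by(+54°): θ ← 185° +54° = 239°
rotate_crank_by(+50°): θ ← 239° +50° = 289°
crank pin P = (r cos θ, r sin θ) = (11.720454, -34.038669)
h = r sin θ − e = -34.038669 − 14 = -48.038669
sin φ = h / L = -48.038669 / 113 = -0.42512096
φ = arcsin(-0.42512096) = -25.158320°

-25.1583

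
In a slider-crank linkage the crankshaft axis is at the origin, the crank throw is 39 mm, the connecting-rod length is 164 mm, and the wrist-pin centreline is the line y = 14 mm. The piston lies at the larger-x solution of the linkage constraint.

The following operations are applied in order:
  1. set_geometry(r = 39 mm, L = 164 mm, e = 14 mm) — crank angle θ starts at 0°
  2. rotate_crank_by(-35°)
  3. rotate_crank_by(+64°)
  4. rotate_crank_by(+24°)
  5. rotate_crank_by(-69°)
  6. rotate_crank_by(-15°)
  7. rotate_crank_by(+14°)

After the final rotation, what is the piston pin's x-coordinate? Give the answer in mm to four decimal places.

set_geometry: r = 39 mm, L = 164 mm, e = 14 mm; θ ← 0°
rotate_crank_by(-35°): θ ← 0° -35° = -35°
rotate_crank_by(+64°): θ ← -35° +64° = 29°
rotate_crank_by(+24°): θ ← 29° +24° = 53°
rotate_crank_by(-69°): θ ← 53° -69° = -16°
rotate_crank_by(-15°): θ ← -16° -15° = -31°
rotate_crank_by(+14°): θ ← -31° +14° = -17°
crank pin P = (r cos θ, r sin θ) = (37.295885, -11.402496)
h = r sin θ − e = -11.402496 − 14 = -25.402496
x = r cos θ + √(L² − h²) = 37.295885 + √(26896.0 − 645.2868) = 37.295885 + 162.020718 = 199.316604

199.3166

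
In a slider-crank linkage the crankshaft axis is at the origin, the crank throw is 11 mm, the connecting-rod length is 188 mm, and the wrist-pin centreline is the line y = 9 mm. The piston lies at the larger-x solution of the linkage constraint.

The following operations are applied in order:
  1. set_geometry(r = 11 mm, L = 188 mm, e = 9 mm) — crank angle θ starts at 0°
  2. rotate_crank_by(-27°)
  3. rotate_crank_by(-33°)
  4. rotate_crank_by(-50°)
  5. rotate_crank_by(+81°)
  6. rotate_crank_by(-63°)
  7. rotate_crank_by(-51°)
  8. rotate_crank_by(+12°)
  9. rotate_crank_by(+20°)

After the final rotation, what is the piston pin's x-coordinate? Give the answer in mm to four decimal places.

set_geometry: r = 11 mm, L = 188 mm, e = 9 mm; θ ← 0°
rotate_crank_by(-27°): θ ← 0° -27° = -27°
rotate_crank_by(-33°): θ ← -27° -33° = -60°
rotate_crank_by(-50°): θ ← -60° -50° = -110°
rotate_crank_by(+81°): θ ← -110° +81° = -29°
rotate_crank_by(-63°): θ ← -29° -63° = -92°
rotate_crank_by(-51°): θ ← -92° -51° = -143°
rotate_crank_by(+12°): θ ← -143° +12° = -131°
rotate_crank_by(+20°): θ ← -131° +20° = -111°
crank pin P = (r cos θ, r sin θ) = (-3.942047, -10.269385)
h = r sin θ − e = -10.269385 − 9 = -19.269385
x = r cos θ + √(L² − h²) = -3.942047 + √(35344.0 − 371.3092) = -3.942047 + 187.009868 = 183.067821

183.0678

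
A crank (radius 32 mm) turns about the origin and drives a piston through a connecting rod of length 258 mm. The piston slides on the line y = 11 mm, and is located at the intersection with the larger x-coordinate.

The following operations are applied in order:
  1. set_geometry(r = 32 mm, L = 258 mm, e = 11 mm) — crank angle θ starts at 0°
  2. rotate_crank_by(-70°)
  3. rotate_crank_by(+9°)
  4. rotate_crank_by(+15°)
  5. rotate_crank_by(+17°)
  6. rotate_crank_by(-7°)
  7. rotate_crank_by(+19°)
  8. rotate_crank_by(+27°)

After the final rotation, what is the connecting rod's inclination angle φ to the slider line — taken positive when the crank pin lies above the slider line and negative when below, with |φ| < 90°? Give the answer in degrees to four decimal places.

-1.2089

set_geometry: r = 32 mm, L = 258 mm, e = 11 mm; θ ← 0°
rotate_crank_by(-70°): θ ← 0° -70° = -70°
rotate_crank_by(+9°): θ ← -70° +9° = -61°
rotate_crank_by(+15°): θ ← -61° +15° = -46°
rotate_crank_by(+17°): θ ← -46° +17° = -29°
rotate_crank_by(-7°): θ ← -29° -7° = -36°
rotate_crank_by(+19°): θ ← -36° +19° = -17°
rotate_crank_by(+27°): θ ← -17° +27° = 10°
crank pin P = (r cos θ, r sin θ) = (31.513848, 5.556742)
h = r sin θ − e = 5.556742 − 11 = -5.443258
sin φ = h / L = -5.443258 / 258 = -0.02109790
φ = arcsin(-0.02109790) = -1.208910°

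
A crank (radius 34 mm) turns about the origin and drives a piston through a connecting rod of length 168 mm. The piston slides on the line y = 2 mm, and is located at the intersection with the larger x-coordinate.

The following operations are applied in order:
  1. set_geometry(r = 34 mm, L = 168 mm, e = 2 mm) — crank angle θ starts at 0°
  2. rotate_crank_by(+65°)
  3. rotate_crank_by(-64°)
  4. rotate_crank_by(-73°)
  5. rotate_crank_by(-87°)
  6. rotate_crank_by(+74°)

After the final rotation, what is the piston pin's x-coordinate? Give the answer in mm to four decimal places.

167.0892

set_geometry: r = 34 mm, L = 168 mm, e = 2 mm; θ ← 0°
rotate_crank_by(+65°): θ ← 0° +65° = 65°
rotate_crank_by(-64°): θ ← 65° -64° = 1°
rotate_crank_by(-73°): θ ← 1° -73° = -72°
rotate_crank_by(-87°): θ ← -72° -87° = -159°
rotate_crank_by(+74°): θ ← -159° +74° = -85°
crank pin P = (r cos θ, r sin θ) = (2.963295, -33.870620)
h = r sin θ − e = -33.870620 − 2 = -35.870620
x = r cos θ + √(L² − h²) = 2.963295 + √(28224.0 − 1286.7014) = 2.963295 + 164.125862 = 167.089157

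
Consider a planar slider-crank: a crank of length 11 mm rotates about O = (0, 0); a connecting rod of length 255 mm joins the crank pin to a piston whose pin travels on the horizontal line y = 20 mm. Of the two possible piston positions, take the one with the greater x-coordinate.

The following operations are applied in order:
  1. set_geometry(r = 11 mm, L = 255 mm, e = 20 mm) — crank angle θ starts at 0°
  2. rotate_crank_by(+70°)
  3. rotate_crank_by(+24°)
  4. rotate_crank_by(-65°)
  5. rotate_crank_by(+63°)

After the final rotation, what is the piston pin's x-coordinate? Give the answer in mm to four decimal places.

set_geometry: r = 11 mm, L = 255 mm, e = 20 mm; θ ← 0°
rotate_crank_by(+70°): θ ← 0° +70° = 70°
rotate_crank_by(+24°): θ ← 70° +24° = 94°
rotate_crank_by(-65°): θ ← 94° -65° = 29°
rotate_crank_by(+63°): θ ← 29° +63° = 92°
crank pin P = (r cos θ, r sin θ) = (-0.383894, 10.993299)
h = r sin θ − e = 10.993299 − 20 = -9.006701
x = r cos θ + √(L² − h²) = -0.383894 + √(65025.0 − 81.1207) = -0.383894 + 254.840890 = 254.456996

254.4570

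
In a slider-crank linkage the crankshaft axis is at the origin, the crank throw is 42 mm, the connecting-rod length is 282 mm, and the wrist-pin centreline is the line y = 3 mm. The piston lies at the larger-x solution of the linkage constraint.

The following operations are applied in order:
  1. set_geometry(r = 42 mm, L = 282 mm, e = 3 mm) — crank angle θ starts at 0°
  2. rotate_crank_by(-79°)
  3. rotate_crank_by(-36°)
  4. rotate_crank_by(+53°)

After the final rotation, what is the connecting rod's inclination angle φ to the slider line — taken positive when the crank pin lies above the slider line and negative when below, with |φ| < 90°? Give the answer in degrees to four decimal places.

set_geometry: r = 42 mm, L = 282 mm, e = 3 mm; θ ← 0°
rotate_crank_by(-79°): θ ← 0° -79° = -79°
rotate_crank_by(-36°): θ ← -79° -36° = -115°
rotate_crank_by(+53°): θ ← -115° +53° = -62°
crank pin P = (r cos θ, r sin θ) = (19.717806, -37.083799)
h = r sin θ − e = -37.083799 − 3 = -40.083799
sin φ = h / L = -40.083799 / 282 = -0.14214113
φ = arcsin(-0.14214113) = -8.171763°

-8.1718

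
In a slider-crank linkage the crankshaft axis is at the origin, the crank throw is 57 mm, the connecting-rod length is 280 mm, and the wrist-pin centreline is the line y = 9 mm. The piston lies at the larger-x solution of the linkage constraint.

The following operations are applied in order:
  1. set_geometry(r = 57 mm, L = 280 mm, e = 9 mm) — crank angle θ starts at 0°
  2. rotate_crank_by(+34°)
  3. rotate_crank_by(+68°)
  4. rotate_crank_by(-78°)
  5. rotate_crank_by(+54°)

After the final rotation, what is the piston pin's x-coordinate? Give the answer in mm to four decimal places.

287.9198

set_geometry: r = 57 mm, L = 280 mm, e = 9 mm; θ ← 0°
rotate_crank_by(+34°): θ ← 0° +34° = 34°
rotate_crank_by(+68°): θ ← 34° +68° = 102°
rotate_crank_by(-78°): θ ← 102° -78° = 24°
rotate_crank_by(+54°): θ ← 24° +54° = 78°
crank pin P = (r cos θ, r sin θ) = (11.850966, 55.754413)
h = r sin θ − e = 55.754413 − 9 = 46.754413
x = r cos θ + √(L² − h²) = 11.850966 + √(78400.0 − 2185.9752) = 11.850966 + 276.068877 = 287.919843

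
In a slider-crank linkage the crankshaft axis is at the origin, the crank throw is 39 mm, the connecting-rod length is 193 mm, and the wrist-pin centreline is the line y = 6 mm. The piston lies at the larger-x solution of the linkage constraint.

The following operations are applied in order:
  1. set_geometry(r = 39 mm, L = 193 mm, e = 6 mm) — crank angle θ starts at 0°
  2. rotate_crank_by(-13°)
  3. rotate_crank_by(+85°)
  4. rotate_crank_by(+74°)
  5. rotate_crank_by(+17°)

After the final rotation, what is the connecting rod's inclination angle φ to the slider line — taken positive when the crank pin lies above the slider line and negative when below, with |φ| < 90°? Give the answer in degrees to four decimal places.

1.6040

set_geometry: r = 39 mm, L = 193 mm, e = 6 mm; θ ← 0°
rotate_crank_by(-13°): θ ← 0° -13° = -13°
rotate_crank_by(+85°): θ ← -13° +85° = 72°
rotate_crank_by(+74°): θ ← 72° +74° = 146°
rotate_crank_by(+17°): θ ← 146° +17° = 163°
crank pin P = (r cos θ, r sin θ) = (-37.295885, 11.402496)
h = r sin θ − e = 11.402496 − 6 = 5.402496
sin φ = h / L = 5.402496 / 193 = 0.02799221
φ = arcsin(0.02799221) = 1.604045°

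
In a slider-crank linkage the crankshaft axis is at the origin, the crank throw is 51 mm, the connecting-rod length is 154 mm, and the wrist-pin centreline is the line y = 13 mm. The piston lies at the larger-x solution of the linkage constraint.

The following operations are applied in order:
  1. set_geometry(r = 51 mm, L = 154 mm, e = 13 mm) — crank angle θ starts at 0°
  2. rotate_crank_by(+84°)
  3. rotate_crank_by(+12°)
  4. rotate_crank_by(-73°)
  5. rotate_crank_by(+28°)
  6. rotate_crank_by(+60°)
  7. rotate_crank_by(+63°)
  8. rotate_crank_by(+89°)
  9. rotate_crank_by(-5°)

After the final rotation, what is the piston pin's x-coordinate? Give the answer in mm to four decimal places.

set_geometry: r = 51 mm, L = 154 mm, e = 13 mm; θ ← 0°
rotate_crank_by(+84°): θ ← 0° +84° = 84°
rotate_crank_by(+12°): θ ← 84° +12° = 96°
rotate_crank_by(-73°): θ ← 96° -73° = 23°
rotate_crank_by(+28°): θ ← 23° +28° = 51°
rotate_crank_by(+60°): θ ← 51° +60° = 111°
rotate_crank_by(+63°): θ ← 111° +63° = 174°
rotate_crank_by(+89°): θ ← 174° +89° = 263°
rotate_crank_by(-5°): θ ← 263° -5° = 258°
crank pin P = (r cos θ, r sin θ) = (-10.603496, -49.885528)
h = r sin θ − e = -49.885528 − 13 = -62.885528
x = r cos θ + √(L² − h²) = -10.603496 + √(23716.0 − 3954.5896) = -10.603496 + 140.575284 = 129.971788

129.9718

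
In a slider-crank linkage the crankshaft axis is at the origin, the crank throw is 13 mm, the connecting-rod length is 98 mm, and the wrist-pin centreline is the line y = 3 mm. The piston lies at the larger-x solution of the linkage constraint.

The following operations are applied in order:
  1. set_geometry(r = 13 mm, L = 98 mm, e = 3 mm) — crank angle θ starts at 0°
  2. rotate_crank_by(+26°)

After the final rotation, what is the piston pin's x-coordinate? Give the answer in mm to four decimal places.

set_geometry: r = 13 mm, L = 98 mm, e = 3 mm; θ ← 0°
rotate_crank_by(+26°): θ ← 0° +26° = 26°
crank pin P = (r cos θ, r sin θ) = (11.684323, 5.698825)
h = r sin θ − e = 5.698825 − 3 = 2.698825
x = r cos θ + √(L² − h²) = 11.684323 + √(9604.0 − 7.2837) = 11.684323 + 97.962831 = 109.647154

109.6472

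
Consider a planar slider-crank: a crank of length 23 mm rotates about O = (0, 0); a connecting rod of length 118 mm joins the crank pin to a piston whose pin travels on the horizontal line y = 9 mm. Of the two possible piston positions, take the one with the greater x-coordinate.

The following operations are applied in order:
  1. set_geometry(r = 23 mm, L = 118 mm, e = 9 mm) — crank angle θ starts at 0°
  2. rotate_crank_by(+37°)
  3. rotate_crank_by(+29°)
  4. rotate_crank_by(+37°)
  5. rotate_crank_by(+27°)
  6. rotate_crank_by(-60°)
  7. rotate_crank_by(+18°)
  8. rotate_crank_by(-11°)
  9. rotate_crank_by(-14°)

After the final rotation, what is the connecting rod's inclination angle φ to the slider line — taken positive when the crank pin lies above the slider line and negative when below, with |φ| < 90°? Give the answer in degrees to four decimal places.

set_geometry: r = 23 mm, L = 118 mm, e = 9 mm; θ ← 0°
rotate_crank_by(+37°): θ ← 0° +37° = 37°
rotate_crank_by(+29°): θ ← 37° +29° = 66°
rotate_crank_by(+37°): θ ← 66° +37° = 103°
rotate_crank_by(+27°): θ ← 103° +27° = 130°
rotate_crank_by(-60°): θ ← 130° -60° = 70°
rotate_crank_by(+18°): θ ← 70° +18° = 88°
rotate_crank_by(-11°): θ ← 88° -11° = 77°
rotate_crank_by(-14°): θ ← 77° -14° = 63°
crank pin P = (r cos θ, r sin θ) = (10.441781, 20.493150)
h = r sin θ − e = 20.493150 − 9 = 11.493150
sin φ = h / L = 11.493150 / 118 = 0.09739958
φ = arcsin(0.09739958) = 5.589446°

5.5894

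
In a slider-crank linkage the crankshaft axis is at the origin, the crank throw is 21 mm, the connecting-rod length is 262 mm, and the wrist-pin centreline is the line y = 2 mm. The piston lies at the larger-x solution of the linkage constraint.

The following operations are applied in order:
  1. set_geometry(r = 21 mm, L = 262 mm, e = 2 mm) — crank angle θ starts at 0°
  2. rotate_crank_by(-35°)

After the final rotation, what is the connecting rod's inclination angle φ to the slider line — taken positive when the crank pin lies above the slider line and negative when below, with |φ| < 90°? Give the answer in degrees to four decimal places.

-3.0729

set_geometry: r = 21 mm, L = 262 mm, e = 2 mm; θ ← 0°
rotate_crank_by(-35°): θ ← 0° -35° = -35°
crank pin P = (r cos θ, r sin θ) = (17.202193, -12.045105)
h = r sin θ − e = -12.045105 − 2 = -14.045105
sin φ = h / L = -14.045105 / 262 = -0.05360727
φ = arcsin(-0.05360727) = -3.072943°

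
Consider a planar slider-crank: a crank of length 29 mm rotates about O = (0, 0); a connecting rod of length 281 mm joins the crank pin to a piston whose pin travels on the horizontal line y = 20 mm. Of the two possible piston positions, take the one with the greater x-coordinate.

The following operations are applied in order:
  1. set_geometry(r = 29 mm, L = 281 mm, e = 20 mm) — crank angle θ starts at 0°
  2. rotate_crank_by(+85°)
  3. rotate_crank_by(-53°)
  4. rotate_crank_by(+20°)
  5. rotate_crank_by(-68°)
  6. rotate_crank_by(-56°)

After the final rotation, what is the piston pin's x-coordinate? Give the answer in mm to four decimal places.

285.9039

set_geometry: r = 29 mm, L = 281 mm, e = 20 mm; θ ← 0°
rotate_crank_by(+85°): θ ← 0° +85° = 85°
rotate_crank_by(-53°): θ ← 85° -53° = 32°
rotate_crank_by(+20°): θ ← 32° +20° = 52°
rotate_crank_by(-68°): θ ← 52° -68° = -16°
rotate_crank_by(-56°): θ ← -16° -56° = -72°
crank pin P = (r cos θ, r sin θ) = (8.961493, -27.580639)
h = r sin θ − e = -27.580639 − 20 = -47.580639
x = r cos θ + √(L² − h²) = 8.961493 + √(78961.0 − 2263.9172) = 8.961493 + 276.942382 = 285.903875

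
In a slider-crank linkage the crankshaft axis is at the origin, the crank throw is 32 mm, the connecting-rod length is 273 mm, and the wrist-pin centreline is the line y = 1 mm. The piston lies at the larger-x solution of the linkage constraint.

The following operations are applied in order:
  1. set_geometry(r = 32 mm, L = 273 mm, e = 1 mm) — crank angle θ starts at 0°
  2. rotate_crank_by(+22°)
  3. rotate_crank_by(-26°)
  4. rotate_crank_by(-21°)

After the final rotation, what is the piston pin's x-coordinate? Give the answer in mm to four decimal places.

set_geometry: r = 32 mm, L = 273 mm, e = 1 mm; θ ← 0°
rotate_crank_by(+22°): θ ← 0° +22° = 22°
rotate_crank_by(-26°): θ ← 22° -26° = -4°
rotate_crank_by(-21°): θ ← -4° -21° = -25°
crank pin P = (r cos θ, r sin θ) = (29.001849, -13.523784)
h = r sin θ − e = -13.523784 − 1 = -14.523784
x = r cos θ + √(L² − h²) = 29.001849 + √(74529.0 − 210.9403) = 29.001849 + 272.613389 = 301.615238

301.6152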